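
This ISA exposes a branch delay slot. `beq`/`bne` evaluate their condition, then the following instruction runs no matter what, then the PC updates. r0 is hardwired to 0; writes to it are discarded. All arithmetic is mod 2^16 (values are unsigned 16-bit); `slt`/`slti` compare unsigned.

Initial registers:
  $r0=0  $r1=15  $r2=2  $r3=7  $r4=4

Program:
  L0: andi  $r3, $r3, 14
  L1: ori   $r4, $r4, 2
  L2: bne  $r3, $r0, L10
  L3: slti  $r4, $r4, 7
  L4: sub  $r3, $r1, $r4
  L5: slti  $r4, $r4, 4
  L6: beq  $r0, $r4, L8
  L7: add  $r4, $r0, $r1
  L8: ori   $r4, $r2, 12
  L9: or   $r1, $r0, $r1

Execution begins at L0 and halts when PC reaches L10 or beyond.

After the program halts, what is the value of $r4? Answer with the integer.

[0] andi  $r3, $r3, 14  →  {$r0:0, $r1:15, $r2:2, $r3:6, $r4:4}
[1] ori   $r4, $r4, 2  →  {$r0:0, $r1:15, $r2:2, $r3:6, $r4:6}
[2] bne  $r3, $r0, L10  →  {$r0:0, $r1:15, $r2:2, $r3:6, $r4:6}  ⟨branch taken⟩
[3] slti  $r4, $r4, 7  →  {$r0:0, $r1:15, $r2:2, $r3:6, $r4:1}

1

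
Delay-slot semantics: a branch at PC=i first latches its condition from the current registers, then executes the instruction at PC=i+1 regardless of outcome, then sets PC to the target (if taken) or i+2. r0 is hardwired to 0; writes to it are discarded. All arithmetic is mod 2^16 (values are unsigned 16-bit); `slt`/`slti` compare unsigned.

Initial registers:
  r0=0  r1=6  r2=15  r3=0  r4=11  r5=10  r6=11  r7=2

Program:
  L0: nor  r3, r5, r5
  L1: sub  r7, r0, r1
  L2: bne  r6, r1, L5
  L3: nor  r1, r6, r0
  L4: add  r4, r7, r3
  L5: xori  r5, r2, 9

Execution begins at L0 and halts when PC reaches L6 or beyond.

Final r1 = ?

PC=0  nor  r3, r5, r5        | r0=0 r1=6 r2=15 r3=65525 r4=11 r5=10 r6=11 r7=2
PC=1  sub  r7, r0, r1        | r0=0 r1=6 r2=15 r3=65525 r4=11 r5=10 r6=11 r7=65530
PC=2  bne  r6, r1, L5        | r0=0 r1=6 r2=15 r3=65525 r4=11 r5=10 r6=11 r7=65530  [TAKEN]
PC=3  nor  r1, r6, r0        | r0=0 r1=65524 r2=15 r3=65525 r4=11 r5=10 r6=11 r7=65530
PC=5  xori  r5, r2, 9        | r0=0 r1=65524 r2=15 r3=65525 r4=11 r5=6 r6=11 r7=65530

65524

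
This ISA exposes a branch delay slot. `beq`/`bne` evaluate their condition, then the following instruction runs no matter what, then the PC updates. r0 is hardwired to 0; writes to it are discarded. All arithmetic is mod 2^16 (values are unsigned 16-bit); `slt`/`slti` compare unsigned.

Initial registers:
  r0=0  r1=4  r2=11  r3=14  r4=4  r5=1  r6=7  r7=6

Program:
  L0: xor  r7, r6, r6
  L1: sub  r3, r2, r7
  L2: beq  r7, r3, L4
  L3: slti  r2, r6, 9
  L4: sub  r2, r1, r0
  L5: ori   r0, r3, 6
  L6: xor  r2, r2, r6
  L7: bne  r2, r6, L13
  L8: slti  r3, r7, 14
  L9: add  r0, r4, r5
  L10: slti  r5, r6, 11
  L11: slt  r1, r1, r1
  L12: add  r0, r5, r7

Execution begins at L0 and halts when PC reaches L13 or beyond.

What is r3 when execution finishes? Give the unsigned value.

[0] xor  r7, r6, r6  →  {r0:0, r1:4, r2:11, r3:14, r4:4, r5:1, r6:7, r7:0}
[1] sub  r3, r2, r7  →  {r0:0, r1:4, r2:11, r3:11, r4:4, r5:1, r6:7, r7:0}
[2] beq  r7, r3, L4  →  {r0:0, r1:4, r2:11, r3:11, r4:4, r5:1, r6:7, r7:0}  ⟨branch fallthrough⟩
[3] slti  r2, r6, 9  →  {r0:0, r1:4, r2:1, r3:11, r4:4, r5:1, r6:7, r7:0}
[4] sub  r2, r1, r0  →  {r0:0, r1:4, r2:4, r3:11, r4:4, r5:1, r6:7, r7:0}
[5] ori   r0, r3, 6  →  {r0:0, r1:4, r2:4, r3:11, r4:4, r5:1, r6:7, r7:0}
[6] xor  r2, r2, r6  →  {r0:0, r1:4, r2:3, r3:11, r4:4, r5:1, r6:7, r7:0}
[7] bne  r2, r6, L13  →  {r0:0, r1:4, r2:3, r3:11, r4:4, r5:1, r6:7, r7:0}  ⟨branch taken⟩
[8] slti  r3, r7, 14  →  {r0:0, r1:4, r2:3, r3:1, r4:4, r5:1, r6:7, r7:0}

1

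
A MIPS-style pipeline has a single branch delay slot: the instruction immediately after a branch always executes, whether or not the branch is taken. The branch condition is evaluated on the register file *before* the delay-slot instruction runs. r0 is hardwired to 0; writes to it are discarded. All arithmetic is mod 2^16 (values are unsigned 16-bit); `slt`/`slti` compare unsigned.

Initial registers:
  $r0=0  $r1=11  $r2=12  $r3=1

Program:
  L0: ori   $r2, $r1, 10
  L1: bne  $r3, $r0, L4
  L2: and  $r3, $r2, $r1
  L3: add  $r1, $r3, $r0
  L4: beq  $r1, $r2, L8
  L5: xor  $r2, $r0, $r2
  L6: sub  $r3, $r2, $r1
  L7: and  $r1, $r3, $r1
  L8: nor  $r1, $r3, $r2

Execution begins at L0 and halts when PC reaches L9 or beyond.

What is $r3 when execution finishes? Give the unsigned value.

  step pc=0: ori   $r2, $r1, 10  regs=(0,11,11,1)
  step pc=1: bne  $r3, $r0, L4  cond=T  regs=(0,11,11,1)
  step pc=2: and  $r3, $r2, $r1  regs=(0,11,11,11)
  step pc=4: beq  $r1, $r2, L8  cond=T  regs=(0,11,11,11)
  step pc=5: xor  $r2, $r0, $r2  regs=(0,11,11,11)
  step pc=8: nor  $r1, $r3, $r2  regs=(0,65524,11,11)

11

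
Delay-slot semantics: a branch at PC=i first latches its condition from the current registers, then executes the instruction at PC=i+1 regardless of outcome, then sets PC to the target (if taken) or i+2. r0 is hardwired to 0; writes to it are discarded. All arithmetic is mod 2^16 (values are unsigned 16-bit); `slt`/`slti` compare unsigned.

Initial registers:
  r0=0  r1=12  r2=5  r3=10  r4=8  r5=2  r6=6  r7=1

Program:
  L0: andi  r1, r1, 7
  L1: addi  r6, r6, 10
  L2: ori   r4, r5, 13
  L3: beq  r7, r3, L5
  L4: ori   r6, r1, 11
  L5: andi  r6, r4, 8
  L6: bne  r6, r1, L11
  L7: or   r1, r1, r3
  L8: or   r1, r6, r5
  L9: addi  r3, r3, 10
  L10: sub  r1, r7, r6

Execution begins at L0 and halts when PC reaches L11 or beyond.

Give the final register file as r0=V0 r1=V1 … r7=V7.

r0=0 r1=14 r2=5 r3=10 r4=15 r5=2 r6=8 r7=1

#0 andi  r1, r1, 7 ; 0/4/5/10/8/2/6/1
#1 addi  r6, r6, 10 ; 0/4/5/10/8/2/16/1
#2 ori   r4, r5, 13 ; 0/4/5/10/15/2/16/1
#3 beq  r7, r3, L5 ; 0/4/5/10/15/2/16/1 ; →fallthru
#4 ori   r6, r1, 11 ; 0/4/5/10/15/2/15/1
#5 andi  r6, r4, 8 ; 0/4/5/10/15/2/8/1
#6 bne  r6, r1, L11 ; 0/4/5/10/15/2/8/1 ; →target
#7 or   r1, r1, r3 ; 0/14/5/10/15/2/8/1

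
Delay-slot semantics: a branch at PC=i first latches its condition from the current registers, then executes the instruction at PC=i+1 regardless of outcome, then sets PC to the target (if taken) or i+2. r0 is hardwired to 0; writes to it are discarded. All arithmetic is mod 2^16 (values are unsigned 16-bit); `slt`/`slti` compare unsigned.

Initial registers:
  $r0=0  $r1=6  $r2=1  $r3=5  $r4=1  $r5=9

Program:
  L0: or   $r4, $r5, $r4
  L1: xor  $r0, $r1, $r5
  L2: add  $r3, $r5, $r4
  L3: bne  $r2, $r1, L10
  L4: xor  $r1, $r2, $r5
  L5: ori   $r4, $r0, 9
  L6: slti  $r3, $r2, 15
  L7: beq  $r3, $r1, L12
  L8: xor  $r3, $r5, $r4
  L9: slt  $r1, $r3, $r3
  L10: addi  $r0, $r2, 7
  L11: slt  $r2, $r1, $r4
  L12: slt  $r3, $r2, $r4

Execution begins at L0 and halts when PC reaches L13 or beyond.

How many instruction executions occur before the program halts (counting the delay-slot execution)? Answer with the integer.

  step pc=0: or   $r4, $r5, $r4  regs=(0,6,1,5,9,9)
  step pc=1: xor  $r0, $r1, $r5  regs=(0,6,1,5,9,9)
  step pc=2: add  $r3, $r5, $r4  regs=(0,6,1,18,9,9)
  step pc=3: bne  $r2, $r1, L10  cond=T  regs=(0,6,1,18,9,9)
  step pc=4: xor  $r1, $r2, $r5  regs=(0,8,1,18,9,9)
  step pc=10: addi  $r0, $r2, 7  regs=(0,8,1,18,9,9)
  step pc=11: slt  $r2, $r1, $r4  regs=(0,8,1,18,9,9)
  step pc=12: slt  $r3, $r2, $r4  regs=(0,8,1,1,9,9)

8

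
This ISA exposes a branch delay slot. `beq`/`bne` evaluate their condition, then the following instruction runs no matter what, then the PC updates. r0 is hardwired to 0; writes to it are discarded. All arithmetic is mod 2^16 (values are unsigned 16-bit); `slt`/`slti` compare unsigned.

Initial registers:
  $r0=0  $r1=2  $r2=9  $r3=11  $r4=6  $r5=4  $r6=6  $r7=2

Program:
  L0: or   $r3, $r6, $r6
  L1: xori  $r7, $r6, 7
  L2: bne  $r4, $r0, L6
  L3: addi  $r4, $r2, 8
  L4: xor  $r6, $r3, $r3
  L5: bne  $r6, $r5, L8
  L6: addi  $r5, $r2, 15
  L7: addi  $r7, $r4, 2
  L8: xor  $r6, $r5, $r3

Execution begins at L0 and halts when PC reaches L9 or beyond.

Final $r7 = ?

PC=0  or   $r3, $r6, $r6     | $r0=0 $r1=2 $r2=9 $r3=6 $r4=6 $r5=4 $r6=6 $r7=2
PC=1  xori  $r7, $r6, 7      | $r0=0 $r1=2 $r2=9 $r3=6 $r4=6 $r5=4 $r6=6 $r7=1
PC=2  bne  $r4, $r0, L6      | $r0=0 $r1=2 $r2=9 $r3=6 $r4=6 $r5=4 $r6=6 $r7=1  [TAKEN]
PC=3  addi  $r4, $r2, 8      | $r0=0 $r1=2 $r2=9 $r3=6 $r4=17 $r5=4 $r6=6 $r7=1
PC=6  addi  $r5, $r2, 15     | $r0=0 $r1=2 $r2=9 $r3=6 $r4=17 $r5=24 $r6=6 $r7=1
PC=7  addi  $r7, $r4, 2      | $r0=0 $r1=2 $r2=9 $r3=6 $r4=17 $r5=24 $r6=6 $r7=19
PC=8  xor  $r6, $r5, $r3     | $r0=0 $r1=2 $r2=9 $r3=6 $r4=17 $r5=24 $r6=30 $r7=19

19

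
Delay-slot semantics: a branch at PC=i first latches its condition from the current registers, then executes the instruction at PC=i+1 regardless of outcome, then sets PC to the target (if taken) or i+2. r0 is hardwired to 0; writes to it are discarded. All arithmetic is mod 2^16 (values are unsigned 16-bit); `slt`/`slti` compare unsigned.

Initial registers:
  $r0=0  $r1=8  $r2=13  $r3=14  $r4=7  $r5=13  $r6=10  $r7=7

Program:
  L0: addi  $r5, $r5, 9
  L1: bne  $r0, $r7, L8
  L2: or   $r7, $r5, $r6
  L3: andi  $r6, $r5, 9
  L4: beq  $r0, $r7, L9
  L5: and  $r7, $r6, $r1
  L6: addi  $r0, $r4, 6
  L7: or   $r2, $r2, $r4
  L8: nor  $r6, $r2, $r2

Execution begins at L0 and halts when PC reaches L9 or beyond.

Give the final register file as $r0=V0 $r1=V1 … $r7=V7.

$r0=0 $r1=8 $r2=13 $r3=14 $r4=7 $r5=22 $r6=65522 $r7=30

  step pc=0: addi  $r5, $r5, 9  regs=(0,8,13,14,7,22,10,7)
  step pc=1: bne  $r0, $r7, L8  cond=T  regs=(0,8,13,14,7,22,10,7)
  step pc=2: or   $r7, $r5, $r6  regs=(0,8,13,14,7,22,10,30)
  step pc=8: nor  $r6, $r2, $r2  regs=(0,8,13,14,7,22,65522,30)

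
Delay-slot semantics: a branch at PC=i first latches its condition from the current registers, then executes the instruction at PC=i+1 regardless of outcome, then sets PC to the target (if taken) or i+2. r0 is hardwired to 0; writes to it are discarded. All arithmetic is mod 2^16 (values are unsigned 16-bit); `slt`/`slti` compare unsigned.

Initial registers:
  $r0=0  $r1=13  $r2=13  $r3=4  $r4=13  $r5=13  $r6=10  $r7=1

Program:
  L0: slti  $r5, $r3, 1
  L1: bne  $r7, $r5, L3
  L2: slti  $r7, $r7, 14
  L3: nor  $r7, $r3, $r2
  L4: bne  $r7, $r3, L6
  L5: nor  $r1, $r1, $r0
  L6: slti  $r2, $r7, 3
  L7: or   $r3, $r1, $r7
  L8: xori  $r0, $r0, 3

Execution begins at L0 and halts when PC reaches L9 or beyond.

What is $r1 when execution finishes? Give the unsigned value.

PC=0  slti  $r5, $r3, 1      | $r0=0 $r1=13 $r2=13 $r3=4 $r4=13 $r5=0 $r6=10 $r7=1
PC=1  bne  $r7, $r5, L3      | $r0=0 $r1=13 $r2=13 $r3=4 $r4=13 $r5=0 $r6=10 $r7=1  [TAKEN]
PC=2  slti  $r7, $r7, 14     | $r0=0 $r1=13 $r2=13 $r3=4 $r4=13 $r5=0 $r6=10 $r7=1
PC=3  nor  $r7, $r3, $r2     | $r0=0 $r1=13 $r2=13 $r3=4 $r4=13 $r5=0 $r6=10 $r7=65522
PC=4  bne  $r7, $r3, L6      | $r0=0 $r1=13 $r2=13 $r3=4 $r4=13 $r5=0 $r6=10 $r7=65522  [TAKEN]
PC=5  nor  $r1, $r1, $r0     | $r0=0 $r1=65522 $r2=13 $r3=4 $r4=13 $r5=0 $r6=10 $r7=65522
PC=6  slti  $r2, $r7, 3      | $r0=0 $r1=65522 $r2=0 $r3=4 $r4=13 $r5=0 $r6=10 $r7=65522
PC=7  or   $r3, $r1, $r7     | $r0=0 $r1=65522 $r2=0 $r3=65522 $r4=13 $r5=0 $r6=10 $r7=65522
PC=8  xori  $r0, $r0, 3      | $r0=0 $r1=65522 $r2=0 $r3=65522 $r4=13 $r5=0 $r6=10 $r7=65522

65522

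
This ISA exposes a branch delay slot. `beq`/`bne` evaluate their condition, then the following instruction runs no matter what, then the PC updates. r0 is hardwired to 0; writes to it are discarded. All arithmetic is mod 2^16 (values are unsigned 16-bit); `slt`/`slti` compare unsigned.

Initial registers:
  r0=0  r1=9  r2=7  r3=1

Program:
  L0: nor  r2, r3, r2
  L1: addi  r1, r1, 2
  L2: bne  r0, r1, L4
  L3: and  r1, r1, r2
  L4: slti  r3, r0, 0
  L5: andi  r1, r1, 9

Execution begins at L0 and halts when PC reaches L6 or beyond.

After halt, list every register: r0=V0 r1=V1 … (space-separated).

#0 nor  r2, r3, r2 ; 0/9/65528/1
#1 addi  r1, r1, 2 ; 0/11/65528/1
#2 bne  r0, r1, L4 ; 0/11/65528/1 ; →target
#3 and  r1, r1, r2 ; 0/8/65528/1
#4 slti  r3, r0, 0 ; 0/8/65528/0
#5 andi  r1, r1, 9 ; 0/8/65528/0

r0=0 r1=8 r2=65528 r3=0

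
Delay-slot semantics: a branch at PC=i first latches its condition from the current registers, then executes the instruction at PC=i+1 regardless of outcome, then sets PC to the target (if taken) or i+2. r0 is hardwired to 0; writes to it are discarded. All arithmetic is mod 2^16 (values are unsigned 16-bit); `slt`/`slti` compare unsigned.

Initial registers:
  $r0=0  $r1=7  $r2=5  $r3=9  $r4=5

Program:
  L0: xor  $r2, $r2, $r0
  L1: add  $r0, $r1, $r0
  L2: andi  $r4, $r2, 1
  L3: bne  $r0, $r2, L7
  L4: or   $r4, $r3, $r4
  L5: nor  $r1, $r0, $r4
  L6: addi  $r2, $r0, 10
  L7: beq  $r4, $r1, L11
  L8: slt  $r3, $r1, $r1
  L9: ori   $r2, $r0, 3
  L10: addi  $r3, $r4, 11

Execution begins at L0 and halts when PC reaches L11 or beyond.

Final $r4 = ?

#0 xor  $r2, $r2, $r0 ; 0/7/5/9/5
#1 add  $r0, $r1, $r0 ; 0/7/5/9/5
#2 andi  $r4, $r2, 1 ; 0/7/5/9/1
#3 bne  $r0, $r2, L7 ; 0/7/5/9/1 ; →target
#4 or   $r4, $r3, $r4 ; 0/7/5/9/9
#7 beq  $r4, $r1, L11 ; 0/7/5/9/9 ; →fallthru
#8 slt  $r3, $r1, $r1 ; 0/7/5/0/9
#9 ori   $r2, $r0, 3 ; 0/7/3/0/9
#10 addi  $r3, $r4, 11 ; 0/7/3/20/9

9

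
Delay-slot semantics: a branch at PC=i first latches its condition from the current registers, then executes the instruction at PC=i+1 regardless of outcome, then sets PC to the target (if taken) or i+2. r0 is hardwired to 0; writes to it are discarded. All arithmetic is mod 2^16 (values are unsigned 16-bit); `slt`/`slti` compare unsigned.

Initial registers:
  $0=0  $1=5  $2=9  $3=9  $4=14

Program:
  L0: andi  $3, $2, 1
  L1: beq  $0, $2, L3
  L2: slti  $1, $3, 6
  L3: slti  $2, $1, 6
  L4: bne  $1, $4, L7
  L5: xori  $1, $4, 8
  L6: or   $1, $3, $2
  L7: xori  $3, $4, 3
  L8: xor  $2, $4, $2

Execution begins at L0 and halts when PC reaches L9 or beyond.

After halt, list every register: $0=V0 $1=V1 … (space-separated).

[0] andi  $3, $2, 1  →  {$0:0, $1:5, $2:9, $3:1, $4:14}
[1] beq  $0, $2, L3  →  {$0:0, $1:5, $2:9, $3:1, $4:14}  ⟨branch fallthrough⟩
[2] slti  $1, $3, 6  →  {$0:0, $1:1, $2:9, $3:1, $4:14}
[3] slti  $2, $1, 6  →  {$0:0, $1:1, $2:1, $3:1, $4:14}
[4] bne  $1, $4, L7  →  {$0:0, $1:1, $2:1, $3:1, $4:14}  ⟨branch taken⟩
[5] xori  $1, $4, 8  →  {$0:0, $1:6, $2:1, $3:1, $4:14}
[7] xori  $3, $4, 3  →  {$0:0, $1:6, $2:1, $3:13, $4:14}
[8] xor  $2, $4, $2  →  {$0:0, $1:6, $2:15, $3:13, $4:14}

$0=0 $1=6 $2=15 $3=13 $4=14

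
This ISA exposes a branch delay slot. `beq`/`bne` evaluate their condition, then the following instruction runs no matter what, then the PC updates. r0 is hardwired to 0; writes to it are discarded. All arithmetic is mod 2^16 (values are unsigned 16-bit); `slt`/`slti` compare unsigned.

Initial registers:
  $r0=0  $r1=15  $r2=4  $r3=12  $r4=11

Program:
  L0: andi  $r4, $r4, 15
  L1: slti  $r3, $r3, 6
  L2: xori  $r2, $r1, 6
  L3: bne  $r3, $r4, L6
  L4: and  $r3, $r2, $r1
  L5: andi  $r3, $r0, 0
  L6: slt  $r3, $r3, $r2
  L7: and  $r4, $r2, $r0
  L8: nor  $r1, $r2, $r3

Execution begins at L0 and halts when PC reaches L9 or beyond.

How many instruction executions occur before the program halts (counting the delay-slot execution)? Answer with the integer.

8

[0] andi  $r4, $r4, 15  →  {$r0:0, $r1:15, $r2:4, $r3:12, $r4:11}
[1] slti  $r3, $r3, 6  →  {$r0:0, $r1:15, $r2:4, $r3:0, $r4:11}
[2] xori  $r2, $r1, 6  →  {$r0:0, $r1:15, $r2:9, $r3:0, $r4:11}
[3] bne  $r3, $r4, L6  →  {$r0:0, $r1:15, $r2:9, $r3:0, $r4:11}  ⟨branch taken⟩
[4] and  $r3, $r2, $r1  →  {$r0:0, $r1:15, $r2:9, $r3:9, $r4:11}
[6] slt  $r3, $r3, $r2  →  {$r0:0, $r1:15, $r2:9, $r3:0, $r4:11}
[7] and  $r4, $r2, $r0  →  {$r0:0, $r1:15, $r2:9, $r3:0, $r4:0}
[8] nor  $r1, $r2, $r3  →  {$r0:0, $r1:65526, $r2:9, $r3:0, $r4:0}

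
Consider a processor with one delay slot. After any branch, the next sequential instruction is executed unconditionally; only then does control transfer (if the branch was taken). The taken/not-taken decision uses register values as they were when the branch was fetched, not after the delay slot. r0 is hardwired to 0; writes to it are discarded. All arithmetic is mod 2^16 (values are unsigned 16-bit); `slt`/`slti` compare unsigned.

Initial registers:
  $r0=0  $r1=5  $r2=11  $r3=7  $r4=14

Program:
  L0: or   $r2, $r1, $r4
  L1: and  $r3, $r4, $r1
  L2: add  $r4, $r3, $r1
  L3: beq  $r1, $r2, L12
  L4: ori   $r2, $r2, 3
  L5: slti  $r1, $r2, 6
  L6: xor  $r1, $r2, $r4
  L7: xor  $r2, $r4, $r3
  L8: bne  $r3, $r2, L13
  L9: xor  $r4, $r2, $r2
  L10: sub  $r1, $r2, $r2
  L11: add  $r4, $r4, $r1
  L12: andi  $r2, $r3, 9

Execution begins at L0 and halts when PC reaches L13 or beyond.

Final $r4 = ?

[0] or   $r2, $r1, $r4  →  {$r0:0, $r1:5, $r2:15, $r3:7, $r4:14}
[1] and  $r3, $r4, $r1  →  {$r0:0, $r1:5, $r2:15, $r3:4, $r4:14}
[2] add  $r4, $r3, $r1  →  {$r0:0, $r1:5, $r2:15, $r3:4, $r4:9}
[3] beq  $r1, $r2, L12  →  {$r0:0, $r1:5, $r2:15, $r3:4, $r4:9}  ⟨branch fallthrough⟩
[4] ori   $r2, $r2, 3  →  {$r0:0, $r1:5, $r2:15, $r3:4, $r4:9}
[5] slti  $r1, $r2, 6  →  {$r0:0, $r1:0, $r2:15, $r3:4, $r4:9}
[6] xor  $r1, $r2, $r4  →  {$r0:0, $r1:6, $r2:15, $r3:4, $r4:9}
[7] xor  $r2, $r4, $r3  →  {$r0:0, $r1:6, $r2:13, $r3:4, $r4:9}
[8] bne  $r3, $r2, L13  →  {$r0:0, $r1:6, $r2:13, $r3:4, $r4:9}  ⟨branch taken⟩
[9] xor  $r4, $r2, $r2  →  {$r0:0, $r1:6, $r2:13, $r3:4, $r4:0}

0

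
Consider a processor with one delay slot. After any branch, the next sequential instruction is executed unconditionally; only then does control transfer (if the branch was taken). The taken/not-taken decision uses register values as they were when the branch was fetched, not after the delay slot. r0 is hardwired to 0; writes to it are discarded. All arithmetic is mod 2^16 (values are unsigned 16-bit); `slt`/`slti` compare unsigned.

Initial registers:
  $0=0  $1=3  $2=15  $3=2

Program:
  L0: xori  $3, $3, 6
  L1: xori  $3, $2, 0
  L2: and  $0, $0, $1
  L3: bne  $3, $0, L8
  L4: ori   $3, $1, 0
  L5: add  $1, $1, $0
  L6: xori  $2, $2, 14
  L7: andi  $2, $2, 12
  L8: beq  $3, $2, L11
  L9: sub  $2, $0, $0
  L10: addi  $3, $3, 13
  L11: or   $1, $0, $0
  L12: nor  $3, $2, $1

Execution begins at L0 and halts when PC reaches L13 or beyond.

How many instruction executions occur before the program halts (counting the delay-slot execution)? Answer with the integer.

[0] xori  $3, $3, 6  →  {$0:0, $1:3, $2:15, $3:4}
[1] xori  $3, $2, 0  →  {$0:0, $1:3, $2:15, $3:15}
[2] and  $0, $0, $1  →  {$0:0, $1:3, $2:15, $3:15}
[3] bne  $3, $0, L8  →  {$0:0, $1:3, $2:15, $3:15}  ⟨branch taken⟩
[4] ori   $3, $1, 0  →  {$0:0, $1:3, $2:15, $3:3}
[8] beq  $3, $2, L11  →  {$0:0, $1:3, $2:15, $3:3}  ⟨branch fallthrough⟩
[9] sub  $2, $0, $0  →  {$0:0, $1:3, $2:0, $3:3}
[10] addi  $3, $3, 13  →  {$0:0, $1:3, $2:0, $3:16}
[11] or   $1, $0, $0  →  {$0:0, $1:0, $2:0, $3:16}
[12] nor  $3, $2, $1  →  {$0:0, $1:0, $2:0, $3:65535}

10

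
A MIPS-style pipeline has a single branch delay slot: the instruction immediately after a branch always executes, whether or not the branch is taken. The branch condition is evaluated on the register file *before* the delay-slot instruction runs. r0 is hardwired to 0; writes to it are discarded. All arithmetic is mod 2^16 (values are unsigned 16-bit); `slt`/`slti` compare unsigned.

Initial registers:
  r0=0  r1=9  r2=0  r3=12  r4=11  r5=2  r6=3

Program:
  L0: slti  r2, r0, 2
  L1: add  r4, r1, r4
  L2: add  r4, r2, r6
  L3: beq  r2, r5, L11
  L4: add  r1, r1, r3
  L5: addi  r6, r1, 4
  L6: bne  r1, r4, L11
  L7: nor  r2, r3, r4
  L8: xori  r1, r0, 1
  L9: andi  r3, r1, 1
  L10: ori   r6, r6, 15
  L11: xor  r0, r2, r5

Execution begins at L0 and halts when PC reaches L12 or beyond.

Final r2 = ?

65523

#0 slti  r2, r0, 2 ; 0/9/1/12/11/2/3
#1 add  r4, r1, r4 ; 0/9/1/12/20/2/3
#2 add  r4, r2, r6 ; 0/9/1/12/4/2/3
#3 beq  r2, r5, L11 ; 0/9/1/12/4/2/3 ; →fallthru
#4 add  r1, r1, r3 ; 0/21/1/12/4/2/3
#5 addi  r6, r1, 4 ; 0/21/1/12/4/2/25
#6 bne  r1, r4, L11 ; 0/21/1/12/4/2/25 ; →target
#7 nor  r2, r3, r4 ; 0/21/65523/12/4/2/25
#11 xor  r0, r2, r5 ; 0/21/65523/12/4/2/25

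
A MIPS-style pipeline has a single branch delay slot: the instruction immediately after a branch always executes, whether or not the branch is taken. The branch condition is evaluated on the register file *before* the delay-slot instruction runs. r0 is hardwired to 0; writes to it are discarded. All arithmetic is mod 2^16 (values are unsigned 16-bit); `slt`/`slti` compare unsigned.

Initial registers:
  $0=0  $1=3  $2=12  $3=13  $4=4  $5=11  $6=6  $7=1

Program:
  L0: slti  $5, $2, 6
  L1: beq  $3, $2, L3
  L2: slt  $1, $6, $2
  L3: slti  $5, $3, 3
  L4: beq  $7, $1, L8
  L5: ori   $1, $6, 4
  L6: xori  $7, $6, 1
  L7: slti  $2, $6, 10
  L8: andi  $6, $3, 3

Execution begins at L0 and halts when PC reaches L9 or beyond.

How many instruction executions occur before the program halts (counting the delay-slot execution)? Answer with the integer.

PC=0  slti  $5, $2, 6        | $0=0 $1=3 $2=12 $3=13 $4=4 $5=0 $6=6 $7=1
PC=1  beq  $3, $2, L3        | $0=0 $1=3 $2=12 $3=13 $4=4 $5=0 $6=6 $7=1  [not taken]
PC=2  slt  $1, $6, $2        | $0=0 $1=1 $2=12 $3=13 $4=4 $5=0 $6=6 $7=1
PC=3  slti  $5, $3, 3        | $0=0 $1=1 $2=12 $3=13 $4=4 $5=0 $6=6 $7=1
PC=4  beq  $7, $1, L8        | $0=0 $1=1 $2=12 $3=13 $4=4 $5=0 $6=6 $7=1  [TAKEN]
PC=5  ori   $1, $6, 4        | $0=0 $1=6 $2=12 $3=13 $4=4 $5=0 $6=6 $7=1
PC=8  andi  $6, $3, 3        | $0=0 $1=6 $2=12 $3=13 $4=4 $5=0 $6=1 $7=1

7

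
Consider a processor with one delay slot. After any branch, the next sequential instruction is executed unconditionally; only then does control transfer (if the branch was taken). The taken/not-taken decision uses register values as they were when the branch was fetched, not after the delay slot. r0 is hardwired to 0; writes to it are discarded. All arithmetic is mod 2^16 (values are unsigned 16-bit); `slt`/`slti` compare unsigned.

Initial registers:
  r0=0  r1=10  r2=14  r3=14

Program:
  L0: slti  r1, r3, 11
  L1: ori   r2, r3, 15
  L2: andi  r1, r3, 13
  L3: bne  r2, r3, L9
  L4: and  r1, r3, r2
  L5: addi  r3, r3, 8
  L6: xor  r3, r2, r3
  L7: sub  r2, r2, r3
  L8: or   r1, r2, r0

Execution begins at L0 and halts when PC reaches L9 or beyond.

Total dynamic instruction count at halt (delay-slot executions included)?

PC=0  slti  r1, r3, 11       | r0=0 r1=0 r2=14 r3=14
PC=1  ori   r2, r3, 15       | r0=0 r1=0 r2=15 r3=14
PC=2  andi  r1, r3, 13       | r0=0 r1=12 r2=15 r3=14
PC=3  bne  r2, r3, L9        | r0=0 r1=12 r2=15 r3=14  [TAKEN]
PC=4  and  r1, r3, r2        | r0=0 r1=14 r2=15 r3=14

5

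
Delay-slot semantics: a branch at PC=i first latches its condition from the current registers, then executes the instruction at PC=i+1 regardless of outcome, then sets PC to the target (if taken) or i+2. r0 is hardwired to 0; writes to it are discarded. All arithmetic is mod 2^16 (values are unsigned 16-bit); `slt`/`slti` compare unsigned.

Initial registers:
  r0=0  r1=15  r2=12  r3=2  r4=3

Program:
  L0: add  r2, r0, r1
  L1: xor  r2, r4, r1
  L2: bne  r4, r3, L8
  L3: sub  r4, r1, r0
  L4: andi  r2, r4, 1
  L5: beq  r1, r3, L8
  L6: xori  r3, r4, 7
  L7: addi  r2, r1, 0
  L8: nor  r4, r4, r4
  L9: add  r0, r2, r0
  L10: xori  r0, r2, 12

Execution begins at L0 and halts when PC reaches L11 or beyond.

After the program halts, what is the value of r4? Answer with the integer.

PC=0  add  r2, r0, r1        | r0=0 r1=15 r2=15 r3=2 r4=3
PC=1  xor  r2, r4, r1        | r0=0 r1=15 r2=12 r3=2 r4=3
PC=2  bne  r4, r3, L8        | r0=0 r1=15 r2=12 r3=2 r4=3  [TAKEN]
PC=3  sub  r4, r1, r0        | r0=0 r1=15 r2=12 r3=2 r4=15
PC=8  nor  r4, r4, r4        | r0=0 r1=15 r2=12 r3=2 r4=65520
PC=9  add  r0, r2, r0        | r0=0 r1=15 r2=12 r3=2 r4=65520
PC=10 xori  r0, r2, 12       | r0=0 r1=15 r2=12 r3=2 r4=65520

65520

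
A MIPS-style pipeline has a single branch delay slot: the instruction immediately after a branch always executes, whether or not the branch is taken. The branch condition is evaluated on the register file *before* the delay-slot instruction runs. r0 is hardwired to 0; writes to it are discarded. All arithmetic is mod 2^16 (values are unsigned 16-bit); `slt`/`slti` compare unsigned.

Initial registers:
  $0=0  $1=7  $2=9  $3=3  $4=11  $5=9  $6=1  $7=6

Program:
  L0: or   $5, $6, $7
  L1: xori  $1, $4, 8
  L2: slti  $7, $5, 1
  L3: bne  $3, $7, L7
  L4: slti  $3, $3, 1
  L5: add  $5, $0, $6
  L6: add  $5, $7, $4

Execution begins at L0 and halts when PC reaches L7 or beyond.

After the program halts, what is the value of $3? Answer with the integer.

0

#0 or   $5, $6, $7 ; 0/7/9/3/11/7/1/6
#1 xori  $1, $4, 8 ; 0/3/9/3/11/7/1/6
#2 slti  $7, $5, 1 ; 0/3/9/3/11/7/1/0
#3 bne  $3, $7, L7 ; 0/3/9/3/11/7/1/0 ; →target
#4 slti  $3, $3, 1 ; 0/3/9/0/11/7/1/0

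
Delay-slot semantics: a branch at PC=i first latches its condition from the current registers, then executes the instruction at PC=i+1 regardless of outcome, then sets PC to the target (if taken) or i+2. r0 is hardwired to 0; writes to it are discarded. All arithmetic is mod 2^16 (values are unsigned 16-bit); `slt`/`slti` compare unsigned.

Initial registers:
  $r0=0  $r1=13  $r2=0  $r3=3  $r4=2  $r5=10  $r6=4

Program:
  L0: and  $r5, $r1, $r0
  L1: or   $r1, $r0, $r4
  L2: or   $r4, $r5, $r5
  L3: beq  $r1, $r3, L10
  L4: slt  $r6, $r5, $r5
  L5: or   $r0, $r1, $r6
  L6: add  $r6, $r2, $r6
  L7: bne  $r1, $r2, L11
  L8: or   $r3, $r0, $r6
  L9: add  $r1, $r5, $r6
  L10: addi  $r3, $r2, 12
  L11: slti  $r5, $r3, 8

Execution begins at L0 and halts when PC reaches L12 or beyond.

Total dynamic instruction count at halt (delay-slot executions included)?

10

#0 and  $r5, $r1, $r0 ; 0/13/0/3/2/0/4
#1 or   $r1, $r0, $r4 ; 0/2/0/3/2/0/4
#2 or   $r4, $r5, $r5 ; 0/2/0/3/0/0/4
#3 beq  $r1, $r3, L10 ; 0/2/0/3/0/0/4 ; →fallthru
#4 slt  $r6, $r5, $r5 ; 0/2/0/3/0/0/0
#5 or   $r0, $r1, $r6 ; 0/2/0/3/0/0/0
#6 add  $r6, $r2, $r6 ; 0/2/0/3/0/0/0
#7 bne  $r1, $r2, L11 ; 0/2/0/3/0/0/0 ; →target
#8 or   $r3, $r0, $r6 ; 0/2/0/0/0/0/0
#11 slti  $r5, $r3, 8 ; 0/2/0/0/0/1/0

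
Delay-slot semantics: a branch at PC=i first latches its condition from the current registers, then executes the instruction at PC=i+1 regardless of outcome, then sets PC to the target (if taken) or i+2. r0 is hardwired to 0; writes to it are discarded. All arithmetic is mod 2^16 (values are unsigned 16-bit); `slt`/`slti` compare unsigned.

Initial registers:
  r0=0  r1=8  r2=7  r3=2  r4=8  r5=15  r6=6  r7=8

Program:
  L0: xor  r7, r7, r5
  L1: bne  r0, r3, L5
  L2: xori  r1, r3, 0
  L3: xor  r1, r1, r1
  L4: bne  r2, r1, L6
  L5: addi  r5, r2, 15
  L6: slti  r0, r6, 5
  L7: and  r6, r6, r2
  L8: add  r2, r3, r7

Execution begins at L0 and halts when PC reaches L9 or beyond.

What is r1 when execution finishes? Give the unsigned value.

2

#0 xor  r7, r7, r5 ; 0/8/7/2/8/15/6/7
#1 bne  r0, r3, L5 ; 0/8/7/2/8/15/6/7 ; →target
#2 xori  r1, r3, 0 ; 0/2/7/2/8/15/6/7
#5 addi  r5, r2, 15 ; 0/2/7/2/8/22/6/7
#6 slti  r0, r6, 5 ; 0/2/7/2/8/22/6/7
#7 and  r6, r6, r2 ; 0/2/7/2/8/22/6/7
#8 add  r2, r3, r7 ; 0/2/9/2/8/22/6/7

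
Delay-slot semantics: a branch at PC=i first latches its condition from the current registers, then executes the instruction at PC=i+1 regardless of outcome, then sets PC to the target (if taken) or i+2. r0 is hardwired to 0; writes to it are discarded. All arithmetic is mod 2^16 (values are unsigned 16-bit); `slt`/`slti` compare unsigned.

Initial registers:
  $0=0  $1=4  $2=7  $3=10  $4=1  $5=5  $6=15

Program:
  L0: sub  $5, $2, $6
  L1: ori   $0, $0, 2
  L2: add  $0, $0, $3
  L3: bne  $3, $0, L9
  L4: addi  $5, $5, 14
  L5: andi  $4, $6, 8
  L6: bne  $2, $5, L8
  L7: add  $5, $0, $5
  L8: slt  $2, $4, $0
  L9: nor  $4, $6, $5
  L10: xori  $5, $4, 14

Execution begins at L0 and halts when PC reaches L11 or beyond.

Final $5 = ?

PC=0  sub  $5, $2, $6        | $0=0 $1=4 $2=7 $3=10 $4=1 $5=65528 $6=15
PC=1  ori   $0, $0, 2        | $0=0 $1=4 $2=7 $3=10 $4=1 $5=65528 $6=15
PC=2  add  $0, $0, $3        | $0=0 $1=4 $2=7 $3=10 $4=1 $5=65528 $6=15
PC=3  bne  $3, $0, L9        | $0=0 $1=4 $2=7 $3=10 $4=1 $5=65528 $6=15  [TAKEN]
PC=4  addi  $5, $5, 14       | $0=0 $1=4 $2=7 $3=10 $4=1 $5=6 $6=15
PC=9  nor  $4, $6, $5        | $0=0 $1=4 $2=7 $3=10 $4=65520 $5=6 $6=15
PC=10 xori  $5, $4, 14       | $0=0 $1=4 $2=7 $3=10 $4=65520 $5=65534 $6=15

65534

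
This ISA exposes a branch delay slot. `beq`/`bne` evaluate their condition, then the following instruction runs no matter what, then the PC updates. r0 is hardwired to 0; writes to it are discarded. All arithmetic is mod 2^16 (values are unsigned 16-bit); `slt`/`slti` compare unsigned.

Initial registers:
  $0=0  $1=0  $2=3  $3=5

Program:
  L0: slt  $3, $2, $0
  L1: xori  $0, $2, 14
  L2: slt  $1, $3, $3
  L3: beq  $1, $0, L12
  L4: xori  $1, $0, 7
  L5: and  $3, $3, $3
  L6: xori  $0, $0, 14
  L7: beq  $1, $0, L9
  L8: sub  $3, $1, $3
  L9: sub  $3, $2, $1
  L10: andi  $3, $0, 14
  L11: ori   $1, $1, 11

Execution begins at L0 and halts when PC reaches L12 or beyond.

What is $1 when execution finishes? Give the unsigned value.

#0 slt  $3, $2, $0 ; 0/0/3/0
#1 xori  $0, $2, 14 ; 0/0/3/0
#2 slt  $1, $3, $3 ; 0/0/3/0
#3 beq  $1, $0, L12 ; 0/0/3/0 ; →target
#4 xori  $1, $0, 7 ; 0/7/3/0

7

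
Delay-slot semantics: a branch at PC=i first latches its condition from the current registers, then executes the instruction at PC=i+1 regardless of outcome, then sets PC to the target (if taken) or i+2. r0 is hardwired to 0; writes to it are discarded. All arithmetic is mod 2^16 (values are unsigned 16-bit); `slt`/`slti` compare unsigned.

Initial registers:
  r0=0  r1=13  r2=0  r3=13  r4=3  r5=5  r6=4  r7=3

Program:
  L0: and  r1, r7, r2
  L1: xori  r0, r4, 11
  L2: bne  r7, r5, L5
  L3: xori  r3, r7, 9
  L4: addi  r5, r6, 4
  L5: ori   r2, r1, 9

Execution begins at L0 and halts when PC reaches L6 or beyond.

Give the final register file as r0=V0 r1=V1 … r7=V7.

[0] and  r1, r7, r2  →  {r0:0, r1:0, r2:0, r3:13, r4:3, r5:5, r6:4, r7:3}
[1] xori  r0, r4, 11  →  {r0:0, r1:0, r2:0, r3:13, r4:3, r5:5, r6:4, r7:3}
[2] bne  r7, r5, L5  →  {r0:0, r1:0, r2:0, r3:13, r4:3, r5:5, r6:4, r7:3}  ⟨branch taken⟩
[3] xori  r3, r7, 9  →  {r0:0, r1:0, r2:0, r3:10, r4:3, r5:5, r6:4, r7:3}
[5] ori   r2, r1, 9  →  {r0:0, r1:0, r2:9, r3:10, r4:3, r5:5, r6:4, r7:3}

r0=0 r1=0 r2=9 r3=10 r4=3 r5=5 r6=4 r7=3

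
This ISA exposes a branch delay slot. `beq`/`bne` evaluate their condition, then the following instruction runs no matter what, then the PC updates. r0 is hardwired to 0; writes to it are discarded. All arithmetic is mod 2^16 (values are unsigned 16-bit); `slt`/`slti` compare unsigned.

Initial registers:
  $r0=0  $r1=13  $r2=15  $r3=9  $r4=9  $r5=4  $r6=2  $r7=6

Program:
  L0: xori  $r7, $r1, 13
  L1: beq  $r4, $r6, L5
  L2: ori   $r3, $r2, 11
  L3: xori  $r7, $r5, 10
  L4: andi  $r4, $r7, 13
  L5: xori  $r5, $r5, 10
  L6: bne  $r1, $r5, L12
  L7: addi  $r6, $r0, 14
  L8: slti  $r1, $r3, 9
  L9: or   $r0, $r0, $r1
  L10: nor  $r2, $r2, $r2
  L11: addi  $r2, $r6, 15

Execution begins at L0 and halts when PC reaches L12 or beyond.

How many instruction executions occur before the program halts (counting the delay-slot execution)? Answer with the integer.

PC=0  xori  $r7, $r1, 13     | $r0=0 $r1=13 $r2=15 $r3=9 $r4=9 $r5=4 $r6=2 $r7=0
PC=1  beq  $r4, $r6, L5      | $r0=0 $r1=13 $r2=15 $r3=9 $r4=9 $r5=4 $r6=2 $r7=0  [not taken]
PC=2  ori   $r3, $r2, 11     | $r0=0 $r1=13 $r2=15 $r3=15 $r4=9 $r5=4 $r6=2 $r7=0
PC=3  xori  $r7, $r5, 10     | $r0=0 $r1=13 $r2=15 $r3=15 $r4=9 $r5=4 $r6=2 $r7=14
PC=4  andi  $r4, $r7, 13     | $r0=0 $r1=13 $r2=15 $r3=15 $r4=12 $r5=4 $r6=2 $r7=14
PC=5  xori  $r5, $r5, 10     | $r0=0 $r1=13 $r2=15 $r3=15 $r4=12 $r5=14 $r6=2 $r7=14
PC=6  bne  $r1, $r5, L12     | $r0=0 $r1=13 $r2=15 $r3=15 $r4=12 $r5=14 $r6=2 $r7=14  [TAKEN]
PC=7  addi  $r6, $r0, 14     | $r0=0 $r1=13 $r2=15 $r3=15 $r4=12 $r5=14 $r6=14 $r7=14

8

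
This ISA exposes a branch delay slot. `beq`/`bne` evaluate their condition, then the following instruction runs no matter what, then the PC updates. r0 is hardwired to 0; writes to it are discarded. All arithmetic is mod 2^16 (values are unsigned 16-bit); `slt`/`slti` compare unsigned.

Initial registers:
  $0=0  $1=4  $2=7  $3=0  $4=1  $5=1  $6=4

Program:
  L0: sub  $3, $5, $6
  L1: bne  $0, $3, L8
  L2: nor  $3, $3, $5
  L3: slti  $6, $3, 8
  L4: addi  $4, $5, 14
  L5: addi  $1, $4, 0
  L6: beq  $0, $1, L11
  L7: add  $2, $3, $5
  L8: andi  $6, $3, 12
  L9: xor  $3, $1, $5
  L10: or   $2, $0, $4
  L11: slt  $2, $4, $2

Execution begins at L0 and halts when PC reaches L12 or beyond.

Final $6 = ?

0

[0] sub  $3, $5, $6  →  {$0:0, $1:4, $2:7, $3:65533, $4:1, $5:1, $6:4}
[1] bne  $0, $3, L8  →  {$0:0, $1:4, $2:7, $3:65533, $4:1, $5:1, $6:4}  ⟨branch taken⟩
[2] nor  $3, $3, $5  →  {$0:0, $1:4, $2:7, $3:2, $4:1, $5:1, $6:4}
[8] andi  $6, $3, 12  →  {$0:0, $1:4, $2:7, $3:2, $4:1, $5:1, $6:0}
[9] xor  $3, $1, $5  →  {$0:0, $1:4, $2:7, $3:5, $4:1, $5:1, $6:0}
[10] or   $2, $0, $4  →  {$0:0, $1:4, $2:1, $3:5, $4:1, $5:1, $6:0}
[11] slt  $2, $4, $2  →  {$0:0, $1:4, $2:0, $3:5, $4:1, $5:1, $6:0}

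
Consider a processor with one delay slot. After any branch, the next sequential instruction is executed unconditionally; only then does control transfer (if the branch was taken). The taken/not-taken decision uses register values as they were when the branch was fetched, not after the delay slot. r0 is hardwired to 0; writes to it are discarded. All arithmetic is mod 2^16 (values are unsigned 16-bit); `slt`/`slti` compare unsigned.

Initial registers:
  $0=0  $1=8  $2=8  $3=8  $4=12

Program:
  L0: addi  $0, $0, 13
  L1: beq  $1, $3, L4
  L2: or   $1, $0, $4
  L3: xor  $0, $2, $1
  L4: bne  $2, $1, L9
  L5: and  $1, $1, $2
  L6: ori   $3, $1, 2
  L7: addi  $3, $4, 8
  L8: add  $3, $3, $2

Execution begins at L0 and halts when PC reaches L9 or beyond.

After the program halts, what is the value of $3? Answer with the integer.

8

  step pc=0: addi  $0, $0, 13  regs=(0,8,8,8,12)
  step pc=1: beq  $1, $3, L4  cond=T  regs=(0,8,8,8,12)
  step pc=2: or   $1, $0, $4  regs=(0,12,8,8,12)
  step pc=4: bne  $2, $1, L9  cond=T  regs=(0,12,8,8,12)
  step pc=5: and  $1, $1, $2  regs=(0,8,8,8,12)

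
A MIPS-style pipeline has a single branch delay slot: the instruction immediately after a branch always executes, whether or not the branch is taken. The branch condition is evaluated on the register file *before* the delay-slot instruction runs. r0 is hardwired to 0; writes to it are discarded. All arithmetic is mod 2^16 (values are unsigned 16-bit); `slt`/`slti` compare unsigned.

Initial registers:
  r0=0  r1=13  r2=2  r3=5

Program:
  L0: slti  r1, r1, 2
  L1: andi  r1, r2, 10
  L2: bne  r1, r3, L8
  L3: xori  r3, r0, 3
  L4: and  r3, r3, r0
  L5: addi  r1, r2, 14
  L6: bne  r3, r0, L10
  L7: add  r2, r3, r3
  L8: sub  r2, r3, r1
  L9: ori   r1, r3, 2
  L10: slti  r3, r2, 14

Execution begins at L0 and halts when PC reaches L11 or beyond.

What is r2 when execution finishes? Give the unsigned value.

  step pc=0: slti  r1, r1, 2  regs=(0,0,2,5)
  step pc=1: andi  r1, r2, 10  regs=(0,2,2,5)
  step pc=2: bne  r1, r3, L8  cond=T  regs=(0,2,2,5)
  step pc=3: xori  r3, r0, 3  regs=(0,2,2,3)
  step pc=8: sub  r2, r3, r1  regs=(0,2,1,3)
  step pc=9: ori   r1, r3, 2  regs=(0,3,1,3)
  step pc=10: slti  r3, r2, 14  regs=(0,3,1,1)

1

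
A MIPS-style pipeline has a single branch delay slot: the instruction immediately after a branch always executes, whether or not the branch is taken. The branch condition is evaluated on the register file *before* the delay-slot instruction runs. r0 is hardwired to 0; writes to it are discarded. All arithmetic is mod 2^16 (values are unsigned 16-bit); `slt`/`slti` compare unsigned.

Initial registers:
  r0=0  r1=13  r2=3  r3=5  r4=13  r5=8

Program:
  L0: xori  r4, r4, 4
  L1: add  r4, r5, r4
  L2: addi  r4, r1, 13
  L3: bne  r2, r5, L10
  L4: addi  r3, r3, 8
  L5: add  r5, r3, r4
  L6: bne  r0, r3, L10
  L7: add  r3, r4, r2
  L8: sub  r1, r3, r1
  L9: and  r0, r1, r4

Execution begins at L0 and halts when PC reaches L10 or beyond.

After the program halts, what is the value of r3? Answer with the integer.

13

[0] xori  r4, r4, 4  →  {r0:0, r1:13, r2:3, r3:5, r4:9, r5:8}
[1] add  r4, r5, r4  →  {r0:0, r1:13, r2:3, r3:5, r4:17, r5:8}
[2] addi  r4, r1, 13  →  {r0:0, r1:13, r2:3, r3:5, r4:26, r5:8}
[3] bne  r2, r5, L10  →  {r0:0, r1:13, r2:3, r3:5, r4:26, r5:8}  ⟨branch taken⟩
[4] addi  r3, r3, 8  →  {r0:0, r1:13, r2:3, r3:13, r4:26, r5:8}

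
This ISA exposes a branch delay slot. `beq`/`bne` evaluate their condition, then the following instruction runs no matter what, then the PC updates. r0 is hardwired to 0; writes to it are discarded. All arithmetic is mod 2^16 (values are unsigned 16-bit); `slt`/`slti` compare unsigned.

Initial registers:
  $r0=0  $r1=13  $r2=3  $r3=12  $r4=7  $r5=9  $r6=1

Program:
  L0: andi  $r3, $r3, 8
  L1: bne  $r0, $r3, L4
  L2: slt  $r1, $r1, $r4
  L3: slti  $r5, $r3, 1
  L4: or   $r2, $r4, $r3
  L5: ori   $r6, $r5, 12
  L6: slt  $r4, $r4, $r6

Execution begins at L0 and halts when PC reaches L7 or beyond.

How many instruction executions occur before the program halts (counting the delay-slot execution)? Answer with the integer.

[0] andi  $r3, $r3, 8  →  {$r0:0, $r1:13, $r2:3, $r3:8, $r4:7, $r5:9, $r6:1}
[1] bne  $r0, $r3, L4  →  {$r0:0, $r1:13, $r2:3, $r3:8, $r4:7, $r5:9, $r6:1}  ⟨branch taken⟩
[2] slt  $r1, $r1, $r4  →  {$r0:0, $r1:0, $r2:3, $r3:8, $r4:7, $r5:9, $r6:1}
[4] or   $r2, $r4, $r3  →  {$r0:0, $r1:0, $r2:15, $r3:8, $r4:7, $r5:9, $r6:1}
[5] ori   $r6, $r5, 12  →  {$r0:0, $r1:0, $r2:15, $r3:8, $r4:7, $r5:9, $r6:13}
[6] slt  $r4, $r4, $r6  →  {$r0:0, $r1:0, $r2:15, $r3:8, $r4:1, $r5:9, $r6:13}

6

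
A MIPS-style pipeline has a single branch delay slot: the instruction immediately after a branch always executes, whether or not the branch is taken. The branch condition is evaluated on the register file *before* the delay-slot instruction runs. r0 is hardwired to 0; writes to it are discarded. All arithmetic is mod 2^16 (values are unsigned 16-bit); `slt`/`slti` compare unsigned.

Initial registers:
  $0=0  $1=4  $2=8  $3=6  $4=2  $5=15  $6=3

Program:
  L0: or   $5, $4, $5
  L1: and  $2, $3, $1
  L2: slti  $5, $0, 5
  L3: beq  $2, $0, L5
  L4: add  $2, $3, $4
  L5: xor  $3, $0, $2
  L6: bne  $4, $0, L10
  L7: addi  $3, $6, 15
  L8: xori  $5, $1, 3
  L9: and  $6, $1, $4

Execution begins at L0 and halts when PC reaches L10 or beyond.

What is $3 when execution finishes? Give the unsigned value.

#0 or   $5, $4, $5 ; 0/4/8/6/2/15/3
#1 and  $2, $3, $1 ; 0/4/4/6/2/15/3
#2 slti  $5, $0, 5 ; 0/4/4/6/2/1/3
#3 beq  $2, $0, L5 ; 0/4/4/6/2/1/3 ; →fallthru
#4 add  $2, $3, $4 ; 0/4/8/6/2/1/3
#5 xor  $3, $0, $2 ; 0/4/8/8/2/1/3
#6 bne  $4, $0, L10 ; 0/4/8/8/2/1/3 ; →target
#7 addi  $3, $6, 15 ; 0/4/8/18/2/1/3

18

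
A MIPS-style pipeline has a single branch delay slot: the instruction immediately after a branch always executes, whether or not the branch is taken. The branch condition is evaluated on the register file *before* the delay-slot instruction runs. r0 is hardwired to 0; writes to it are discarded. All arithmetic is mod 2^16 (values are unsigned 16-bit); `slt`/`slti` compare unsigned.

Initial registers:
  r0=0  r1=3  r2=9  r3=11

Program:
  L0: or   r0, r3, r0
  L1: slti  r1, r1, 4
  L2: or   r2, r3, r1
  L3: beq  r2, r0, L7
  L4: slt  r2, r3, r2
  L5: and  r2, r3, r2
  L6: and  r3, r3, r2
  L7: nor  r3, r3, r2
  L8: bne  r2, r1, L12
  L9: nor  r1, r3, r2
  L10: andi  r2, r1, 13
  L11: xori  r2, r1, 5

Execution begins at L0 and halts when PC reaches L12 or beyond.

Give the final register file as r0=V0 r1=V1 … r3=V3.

  step pc=0: or   r0, r3, r0  regs=(0,3,9,11)
  step pc=1: slti  r1, r1, 4  regs=(0,1,9,11)
  step pc=2: or   r2, r3, r1  regs=(0,1,11,11)
  step pc=3: beq  r2, r0, L7  cond=F  regs=(0,1,11,11)
  step pc=4: slt  r2, r3, r2  regs=(0,1,0,11)
  step pc=5: and  r2, r3, r2  regs=(0,1,0,11)
  step pc=6: and  r3, r3, r2  regs=(0,1,0,0)
  step pc=7: nor  r3, r3, r2  regs=(0,1,0,65535)
  step pc=8: bne  r2, r1, L12  cond=T  regs=(0,1,0,65535)
  step pc=9: nor  r1, r3, r2  regs=(0,0,0,65535)

r0=0 r1=0 r2=0 r3=65535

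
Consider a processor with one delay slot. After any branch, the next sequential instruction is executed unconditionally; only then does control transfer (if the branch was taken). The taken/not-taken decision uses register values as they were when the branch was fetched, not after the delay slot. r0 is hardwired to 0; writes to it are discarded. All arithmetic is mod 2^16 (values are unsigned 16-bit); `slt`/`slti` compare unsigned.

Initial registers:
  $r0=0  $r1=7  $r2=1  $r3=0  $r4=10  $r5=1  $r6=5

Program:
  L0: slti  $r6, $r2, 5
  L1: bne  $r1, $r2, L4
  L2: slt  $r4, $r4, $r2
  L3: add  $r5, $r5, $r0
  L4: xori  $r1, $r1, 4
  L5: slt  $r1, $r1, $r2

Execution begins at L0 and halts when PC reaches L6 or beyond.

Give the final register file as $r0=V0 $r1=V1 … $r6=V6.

  step pc=0: slti  $r6, $r2, 5  regs=(0,7,1,0,10,1,1)
  step pc=1: bne  $r1, $r2, L4  cond=T  regs=(0,7,1,0,10,1,1)
  step pc=2: slt  $r4, $r4, $r2  regs=(0,7,1,0,0,1,1)
  step pc=4: xori  $r1, $r1, 4  regs=(0,3,1,0,0,1,1)
  step pc=5: slt  $r1, $r1, $r2  regs=(0,0,1,0,0,1,1)

$r0=0 $r1=0 $r2=1 $r3=0 $r4=0 $r5=1 $r6=1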